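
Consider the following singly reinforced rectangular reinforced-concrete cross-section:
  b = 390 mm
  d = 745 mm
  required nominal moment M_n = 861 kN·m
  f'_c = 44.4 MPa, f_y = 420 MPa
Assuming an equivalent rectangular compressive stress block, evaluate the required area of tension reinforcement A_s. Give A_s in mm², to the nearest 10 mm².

With M_n = 0.85 f'_c a b (d − a/2), solve the quadratic for a:
a = d − √(d² − 2M_n/(0.85 f'_c b)) = 745 − √(745² − 2 × 861×10⁶/(0.85 × 44.4 × 390)) = 83.16 mm.
A_s = 0.85 f'_c a b / f_y = 0.85 × 44.4 × 83.16 × 390 / 420 = 2914.3 mm².

A_s ≈ 2910 mm²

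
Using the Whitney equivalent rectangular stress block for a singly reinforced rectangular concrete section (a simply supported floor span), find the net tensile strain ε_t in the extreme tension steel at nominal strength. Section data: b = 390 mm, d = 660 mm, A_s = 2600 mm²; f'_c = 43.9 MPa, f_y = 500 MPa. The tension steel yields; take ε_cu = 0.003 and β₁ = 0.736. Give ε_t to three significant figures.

ε_t ≈ 0.0133

a = A_s f_y/(0.85 f'_c b) = 89.33 mm.
β₁ = 0.736, so c = a/β₁ = 89.33/0.736 = 121.37 mm.
From the linear strain diagram with ε_cu = 0.003: ε_t = 0.003 (d − c)/c = 0.003 × (660 − 121.37)/121.37 = 0.0133.
Since ε_t ≥ 0.005, the section is tension-controlled.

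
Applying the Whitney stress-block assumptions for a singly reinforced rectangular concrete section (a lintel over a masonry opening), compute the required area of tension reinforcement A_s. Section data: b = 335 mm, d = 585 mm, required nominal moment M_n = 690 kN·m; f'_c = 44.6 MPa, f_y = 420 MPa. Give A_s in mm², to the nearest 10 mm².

A_s ≈ 3080 mm²

With M_n = 0.85 f'_c a b (d − a/2), solve the quadratic for a:
a = d − √(d² − 2M_n/(0.85 f'_c b)) = 585 − √(585² − 2 × 690×10⁶/(0.85 × 44.6 × 335)) = 101.72 mm.
A_s = 0.85 f'_c a b / f_y = 0.85 × 44.6 × 101.72 × 335 / 420 = 3075.8 mm².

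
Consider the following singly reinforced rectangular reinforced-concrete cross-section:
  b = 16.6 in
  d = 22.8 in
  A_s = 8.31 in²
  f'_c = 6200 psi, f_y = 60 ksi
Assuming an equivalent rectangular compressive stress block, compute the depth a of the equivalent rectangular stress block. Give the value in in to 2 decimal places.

a ≈ 5.70 in

T = A_s f_y = 8.31 × 60 = 498.6 kips.
a = T/(0.85 f'_c b) = 498.6/(0.85 × 6.2 × 16.6) = 5.70 in.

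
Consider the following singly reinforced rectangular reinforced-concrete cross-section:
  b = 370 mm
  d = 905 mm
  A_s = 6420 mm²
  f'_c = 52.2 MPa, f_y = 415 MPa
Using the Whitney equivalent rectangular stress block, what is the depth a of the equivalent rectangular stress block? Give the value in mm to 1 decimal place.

T = A_s f_y = 6420 × 415 = 2664300 N = 2664.3 kN.
Setting C = 0.85 f'_c a b equal to T: a = 2664300/(0.85 × 52.2 × 370) = 162.3 mm.

a ≈ 162.3 mm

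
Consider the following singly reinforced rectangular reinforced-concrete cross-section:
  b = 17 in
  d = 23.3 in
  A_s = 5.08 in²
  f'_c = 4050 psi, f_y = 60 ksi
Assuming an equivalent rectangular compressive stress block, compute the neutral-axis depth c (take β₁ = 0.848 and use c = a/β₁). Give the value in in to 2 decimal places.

c ≈ 6.14 in

T = A_s f_y = 5.08 × 60 = 304.8 kips.
a = T/(0.85 f'_c b) = 304.8/(0.85 × 4.05 × 17) = 5.2083 in.
With β₁ = 0.848, c = a/β₁ = 5.2083/0.848 = 6.14 in.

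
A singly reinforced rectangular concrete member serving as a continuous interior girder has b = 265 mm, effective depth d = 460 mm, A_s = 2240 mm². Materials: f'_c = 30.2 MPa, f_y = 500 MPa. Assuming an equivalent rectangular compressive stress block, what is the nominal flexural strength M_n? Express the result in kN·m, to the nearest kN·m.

T = A_s f_y = 2240 × 500 = 1120000 N = 1120 kN.
From C = T: a = T/(0.85 f'_c b) = 1120000/(0.85 × 30.2 × 265) = 164.64 mm.
M_n = T(d − a/2) = 1120 kN × (460 − 82.32) mm = 423.00 kN·m.

M_n ≈ 423 kN·m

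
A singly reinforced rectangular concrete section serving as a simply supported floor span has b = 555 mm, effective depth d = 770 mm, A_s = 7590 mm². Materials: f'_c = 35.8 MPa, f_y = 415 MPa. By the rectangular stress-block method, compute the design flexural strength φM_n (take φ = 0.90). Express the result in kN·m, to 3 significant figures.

φM_n ≈ 1920 kN·m

T = A_s f_y = 7590 × 415 = 3149850 N = 3149.85 kN.
From C = T: a = T/(0.85 f'_c b) = 3149850/(0.85 × 35.8 × 555) = 186.51 mm.
M_n = T(d − a/2) = 3149.85 kN × (770 − 93.255) mm = 2131.65 kN·m.
φM_n = 0.90 × 2131.65 = 1918.49 kN·m.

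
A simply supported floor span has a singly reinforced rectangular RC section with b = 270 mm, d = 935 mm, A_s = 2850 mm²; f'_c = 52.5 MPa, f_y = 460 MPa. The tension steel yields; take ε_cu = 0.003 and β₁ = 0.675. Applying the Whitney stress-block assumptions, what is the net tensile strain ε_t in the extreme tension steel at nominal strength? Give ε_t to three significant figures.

ε_t ≈ 0.0144

a = A_s f_y/(0.85 f'_c b) = 108.81 mm.
β₁ = 0.675, so c = a/β₁ = 108.81/0.675 = 161.20 mm.
From the linear strain diagram with ε_cu = 0.003: ε_t = 0.003 (d − c)/c = 0.003 × (935 − 161.20)/161.20 = 0.0144.
Since ε_t ≥ 0.005, the section is tension-controlled.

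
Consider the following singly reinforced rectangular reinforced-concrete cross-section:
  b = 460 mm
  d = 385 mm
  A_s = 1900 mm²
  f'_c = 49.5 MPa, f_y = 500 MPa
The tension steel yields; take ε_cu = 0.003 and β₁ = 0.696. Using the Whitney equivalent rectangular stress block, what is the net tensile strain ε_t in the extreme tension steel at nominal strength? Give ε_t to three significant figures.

ε_t ≈ 0.0134

a = A_s f_y/(0.85 f'_c b) = 49.08 mm.
β₁ = 0.696, so c = a/β₁ = 49.08/0.696 = 70.52 mm.
From the linear strain diagram with ε_cu = 0.003: ε_t = 0.003 (d − c)/c = 0.003 × (385 − 70.52)/70.52 = 0.0134.
Since ε_t ≥ 0.005, the section is tension-controlled.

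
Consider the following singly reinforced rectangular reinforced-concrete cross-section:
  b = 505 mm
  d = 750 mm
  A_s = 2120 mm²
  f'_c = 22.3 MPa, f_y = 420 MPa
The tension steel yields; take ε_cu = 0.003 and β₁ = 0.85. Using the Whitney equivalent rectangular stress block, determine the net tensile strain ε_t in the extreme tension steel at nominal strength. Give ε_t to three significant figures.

a = A_s f_y/(0.85 f'_c b) = 93.02 mm.
β₁ = 0.85, so c = a/β₁ = 93.02/0.85 = 109.44 mm.
From the linear strain diagram with ε_cu = 0.003: ε_t = 0.003 (d − c)/c = 0.003 × (750 − 109.44)/109.44 = 0.0176.
Since ε_t ≥ 0.005, the section is tension-controlled.

ε_t ≈ 0.0176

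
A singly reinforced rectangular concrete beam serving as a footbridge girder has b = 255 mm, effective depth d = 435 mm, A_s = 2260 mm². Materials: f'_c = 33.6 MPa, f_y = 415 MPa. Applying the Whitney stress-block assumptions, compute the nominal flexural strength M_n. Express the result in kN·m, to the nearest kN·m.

M_n ≈ 348 kN·m

T = A_s f_y = 2260 × 415 = 937900 N = 937.9 kN.
From C = T: a = T/(0.85 f'_c b) = 937900/(0.85 × 33.6 × 255) = 128.78 mm.
M_n = T(d − a/2) = 937.9 kN × (435 − 64.39) mm = 347.60 kN·m.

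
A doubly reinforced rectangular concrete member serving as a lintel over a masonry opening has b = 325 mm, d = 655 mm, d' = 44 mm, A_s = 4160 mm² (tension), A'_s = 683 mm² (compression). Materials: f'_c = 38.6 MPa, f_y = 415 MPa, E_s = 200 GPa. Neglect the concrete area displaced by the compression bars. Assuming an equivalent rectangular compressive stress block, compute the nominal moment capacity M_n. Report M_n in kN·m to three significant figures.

M_n ≈ 1020 kN·m

Assume both tension and compression steel yield.
Net tension couple steel: A_s − A'_s = 3477 mm².
a = (A_s − A'_s) f_y / (0.85 f'_c b) = 1442955/(0.85 × 38.6 × 325) = 135.32 mm.
c = a/β₁ = 135.32/0.774 = 174.83 mm; ε'_s = 0.003(c − d')/c = 0.0022 ≥ f_y/E_s = 0.0021, so compression steel does yield.
M_n = (A_s − A'_s) f_y (d − a/2) + A'_s f_y (d − d') = [1442955 × (655 − 67.66) + 283445 × (655 − 44)] × 10⁻⁶ = 847.51 + 173.18 = 1020.69 kN·m.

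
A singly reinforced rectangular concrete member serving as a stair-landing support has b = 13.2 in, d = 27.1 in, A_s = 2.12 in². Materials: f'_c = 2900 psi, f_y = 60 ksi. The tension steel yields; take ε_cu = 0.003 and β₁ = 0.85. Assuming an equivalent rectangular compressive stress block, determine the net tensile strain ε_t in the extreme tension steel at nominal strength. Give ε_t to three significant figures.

ε_t ≈ 0.0147

a = A_s f_y/(0.85 f'_c b) = 3.909 in.
β₁ = 0.85, so c = a/β₁ = 3.909/0.85 = 4.599 in.
From the linear strain diagram with ε_cu = 0.003: ε_t = 0.003 (d − c)/c = 0.003 × (27.1 − 4.599)/4.599 = 0.0147.
Since ε_t ≥ 0.005, the section is tension-controlled.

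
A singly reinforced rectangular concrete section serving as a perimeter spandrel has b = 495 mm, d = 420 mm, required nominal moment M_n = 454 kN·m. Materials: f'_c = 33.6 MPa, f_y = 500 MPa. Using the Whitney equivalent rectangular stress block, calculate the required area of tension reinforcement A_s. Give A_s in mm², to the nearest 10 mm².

A_s ≈ 2410 mm²

With M_n = 0.85 f'_c a b (d − a/2), solve the quadratic for a:
a = d − √(d² − 2M_n/(0.85 f'_c b)) = 420 − √(420² − 2 × 454×10⁶/(0.85 × 33.6 × 495)) = 85.08 mm.
A_s = 0.85 f'_c a b / f_y = 0.85 × 33.6 × 85.08 × 495 / 500 = 2405.6 mm².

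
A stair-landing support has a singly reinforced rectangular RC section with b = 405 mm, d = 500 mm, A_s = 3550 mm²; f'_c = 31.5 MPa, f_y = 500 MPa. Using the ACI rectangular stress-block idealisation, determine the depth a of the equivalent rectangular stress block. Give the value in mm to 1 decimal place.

T = A_s f_y = 3550 × 500 = 1775000 N = 1775 kN.
Setting C = 0.85 f'_c a b equal to T: a = 1775000/(0.85 × 31.5 × 405) = 163.7 mm.

a ≈ 163.7 mm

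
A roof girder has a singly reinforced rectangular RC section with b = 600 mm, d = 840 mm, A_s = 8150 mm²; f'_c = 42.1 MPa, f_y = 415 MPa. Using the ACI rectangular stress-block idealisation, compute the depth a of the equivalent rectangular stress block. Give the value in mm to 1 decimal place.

a ≈ 157.5 mm

T = A_s f_y = 8150 × 415 = 3382250 N = 3382.25 kN.
Setting C = 0.85 f'_c a b equal to T: a = 3382250/(0.85 × 42.1 × 600) = 157.5 mm.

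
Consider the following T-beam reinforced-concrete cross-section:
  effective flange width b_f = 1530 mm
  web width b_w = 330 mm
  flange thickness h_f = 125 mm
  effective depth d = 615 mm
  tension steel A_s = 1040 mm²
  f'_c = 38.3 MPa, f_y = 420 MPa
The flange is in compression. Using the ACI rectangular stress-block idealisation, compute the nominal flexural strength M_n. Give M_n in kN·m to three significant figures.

M_n ≈ 267 kN·m

Tension: T = A_s f_y = 1040 × 420 = 436800 N.
Try a within the flange: a = T/(0.85 f'_c b_f) = 436800/(0.85 × 38.3 × 1530) = 8.77 mm.
Since a = 8.77 ≤ h_f = 125 mm, the stress block lies entirely in the flange; analyse as a rectangular beam of width b_f.
M_n = T(d − a/2) = 436800 × (615 − 4.385) = 266.72 × 10⁶ N·mm.
M_n = 266.72 kN·m.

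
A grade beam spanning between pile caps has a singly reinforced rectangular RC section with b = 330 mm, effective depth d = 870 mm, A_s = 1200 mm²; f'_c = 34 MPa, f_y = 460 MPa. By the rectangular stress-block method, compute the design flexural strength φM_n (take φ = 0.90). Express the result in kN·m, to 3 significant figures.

φM_n ≈ 418 kN·m

T = A_s f_y = 1200 × 460 = 552000 N = 552 kN.
From C = T: a = T/(0.85 f'_c b) = 552000/(0.85 × 34 × 330) = 57.88 mm.
M_n = T(d − a/2) = 552 kN × (870 − 28.94) mm = 464.27 kN·m.
φM_n = 0.90 × 464.27 = 417.84 kN·m.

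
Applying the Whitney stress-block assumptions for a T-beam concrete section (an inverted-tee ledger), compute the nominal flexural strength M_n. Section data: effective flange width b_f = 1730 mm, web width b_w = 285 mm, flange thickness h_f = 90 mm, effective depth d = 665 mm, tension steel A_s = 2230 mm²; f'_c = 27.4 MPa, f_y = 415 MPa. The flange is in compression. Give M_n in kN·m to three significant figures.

Tension: T = A_s f_y = 2230 × 415 = 925450 N.
Try a within the flange: a = T/(0.85 f'_c b_f) = 925450/(0.85 × 27.4 × 1730) = 22.97 mm.
Since a = 22.97 ≤ h_f = 90 mm, the stress block lies entirely in the flange; analyse as a rectangular beam of width b_f.
M_n = T(d − a/2) = 925450 × (665 − 11.485) = 604.80 × 10⁶ N·mm.
M_n = 604.80 kN·m.

M_n ≈ 605 kN·m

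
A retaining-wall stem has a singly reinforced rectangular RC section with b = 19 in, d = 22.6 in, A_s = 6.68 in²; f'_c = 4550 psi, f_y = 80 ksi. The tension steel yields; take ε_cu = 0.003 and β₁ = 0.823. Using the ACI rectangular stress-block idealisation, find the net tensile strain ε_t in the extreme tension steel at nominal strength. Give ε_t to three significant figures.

a = A_s f_y/(0.85 f'_c b) = 7.272 in.
β₁ = 0.823, so c = a/β₁ = 7.272/0.823 = 8.836 in.
From the linear strain diagram with ε_cu = 0.003: ε_t = 0.003 (d − c)/c = 0.003 × (22.6 − 8.836)/8.836 = 0.00467.
ε_t is between 0.004 and 0.005 — transition zone.

ε_t ≈ 0.00467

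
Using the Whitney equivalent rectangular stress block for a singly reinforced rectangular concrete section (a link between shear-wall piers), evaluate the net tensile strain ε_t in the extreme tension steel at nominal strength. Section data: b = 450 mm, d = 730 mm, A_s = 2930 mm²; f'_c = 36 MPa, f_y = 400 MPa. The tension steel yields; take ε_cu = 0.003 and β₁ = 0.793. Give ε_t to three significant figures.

ε_t ≈ 0.0174

a = A_s f_y/(0.85 f'_c b) = 85.11 mm.
β₁ = 0.793, so c = a/β₁ = 85.11/0.793 = 107.33 mm.
From the linear strain diagram with ε_cu = 0.003: ε_t = 0.003 (d − c)/c = 0.003 × (730 − 107.33)/107.33 = 0.0174.
Since ε_t ≥ 0.005, the section is tension-controlled.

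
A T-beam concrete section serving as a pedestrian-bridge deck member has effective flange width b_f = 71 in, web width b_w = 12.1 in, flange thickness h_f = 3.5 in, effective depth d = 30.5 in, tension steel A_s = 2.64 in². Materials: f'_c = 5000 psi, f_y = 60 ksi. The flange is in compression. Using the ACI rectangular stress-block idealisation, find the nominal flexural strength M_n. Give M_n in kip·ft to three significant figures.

M_n ≈ 399 kip·ft

Tension: T = A_s f_y = 2.64 × 60 = 158.4 kips.
Try a within the flange: a = T/(0.85 f'_c b_f) = 158.4/(0.85 × 5 × 71) = 0.525 in.
Since a = 0.525 ≤ h_f = 3.5 in, the stress block lies entirely in the flange; analyse as a rectangular beam of width b_f.
M_n = T(d − a/2) = 158.4 × (30.5 − 0.2625) = 4789.6 kip·in.
M_n = 4789.6/12 = 399.13 kip·ft.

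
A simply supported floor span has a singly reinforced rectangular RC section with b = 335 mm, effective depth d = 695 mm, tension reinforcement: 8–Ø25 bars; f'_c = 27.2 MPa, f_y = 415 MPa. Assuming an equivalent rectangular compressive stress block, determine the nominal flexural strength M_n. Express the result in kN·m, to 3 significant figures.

M_n ≈ 961 kN·m

A_s = 8 × 491 = 3928 mm².
T = A_s f_y = 3928 × 415 = 1630120 N = 1630.12 kN.
From C = T: a = T/(0.85 f'_c b) = 1630120/(0.85 × 27.2 × 335) = 210.47 mm.
M_n = T(d − a/2) = 1630.12 kN × (695 − 105.235) mm = 961.39 kN·m.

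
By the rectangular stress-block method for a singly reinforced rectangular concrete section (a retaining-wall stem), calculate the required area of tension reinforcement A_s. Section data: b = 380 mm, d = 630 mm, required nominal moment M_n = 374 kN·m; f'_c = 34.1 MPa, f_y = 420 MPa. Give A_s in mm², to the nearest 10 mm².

A_s ≈ 1480 mm²

With M_n = 0.85 f'_c a b (d − a/2), solve the quadratic for a:
a = d − √(d² − 2M_n/(0.85 f'_c b)) = 630 − √(630² − 2 × 374×10⁶/(0.85 × 34.1 × 380)) = 56.42 mm.
A_s = 0.85 f'_c a b / f_y = 0.85 × 34.1 × 56.42 × 380 / 420 = 1479.6 mm².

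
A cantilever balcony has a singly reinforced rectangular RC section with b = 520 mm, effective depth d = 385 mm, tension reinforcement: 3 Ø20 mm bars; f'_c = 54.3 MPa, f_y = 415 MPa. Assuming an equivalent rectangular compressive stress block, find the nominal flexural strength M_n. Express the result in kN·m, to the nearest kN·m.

M_n ≈ 147 kN·m

A_s = 3 × 314 = 942 mm².
T = A_s f_y = 942 × 415 = 390930 N = 390.93 kN.
From C = T: a = T/(0.85 f'_c b) = 390930/(0.85 × 54.3 × 520) = 16.29 mm.
M_n = T(d − a/2) = 390.93 kN × (385 − 8.145) mm = 147.32 kN·m.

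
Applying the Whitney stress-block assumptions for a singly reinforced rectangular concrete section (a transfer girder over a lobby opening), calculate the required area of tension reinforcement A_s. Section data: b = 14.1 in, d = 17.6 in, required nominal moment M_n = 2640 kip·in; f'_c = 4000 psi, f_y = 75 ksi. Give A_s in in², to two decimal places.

From M_n = 0.85 f'_c a b (d − a/2):
a = d − √(d² − 2M_n/(0.85 f'_c b)) = 17.6 − √(17.6² − 2 × 2640/(0.85 × 4 × 14.1)) = 3.471 in.
A_s = 0.85 f'_c a b / f_y = 0.85 × 4 × 3.471 × 14.1 / 75 = 2.219 in².

A_s ≈ 2.22 in²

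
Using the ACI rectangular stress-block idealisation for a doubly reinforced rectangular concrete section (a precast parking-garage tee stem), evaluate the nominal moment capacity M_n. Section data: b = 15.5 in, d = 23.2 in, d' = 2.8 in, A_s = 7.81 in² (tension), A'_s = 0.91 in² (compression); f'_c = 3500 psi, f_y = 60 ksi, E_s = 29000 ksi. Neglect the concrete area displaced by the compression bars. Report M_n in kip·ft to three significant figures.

M_n ≈ 738 kip·ft

Assume both steels yield.
a = (A_s − A'_s) f_y/(0.85 f'_c b) = (7.81 − 0.91) × 60/(0.85 × 3.5 × 15.5) = 8.978 in.
c = a/β₁ = 8.978/0.85 = 10.562 in; ε'_s = 0.003(c − d')/c = 0.0022 ≥ ε_y = 0.0021, so the compression steel yields.
M_n = (A_s − A'_s) f_y (d − a/2) + A'_s f_y (d − d') = 414 × (23.2 − 4.489) + 54.6 × (23.2 − 2.8) = 7746.4 + 1113.8 = 8860.2 kip·in = 8860.2/12 = 738.35 kip·ft.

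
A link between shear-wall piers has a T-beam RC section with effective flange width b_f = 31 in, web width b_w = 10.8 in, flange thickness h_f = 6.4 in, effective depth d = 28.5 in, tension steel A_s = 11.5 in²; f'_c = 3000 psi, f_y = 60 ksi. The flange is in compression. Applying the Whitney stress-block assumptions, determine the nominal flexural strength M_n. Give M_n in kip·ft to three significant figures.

Tension: T = A_s f_y = 11.5 × 60 = 690 kips.
Try a within the flange: a = T/(0.85 f'_c b_f) = 690/(0.85 × 3 × 31) = 8.729 in.
a = 8.729 > h_f = 6.4 in: the block extends into the web. Split into flange-overhang and web parts.
C_f = 0.85 f'_c (b_f − b_w) h_f = 0.85 × 3 × (31 − 10.8) × 6.4 = 329.7 kips.
Remaining web compression depth: a_w = (T − C_f)/(0.85 f'_c b_w) = (690 − 329.7)/(0.85 × 3 × 10.8) = 13.083 in.
M_n = C_f(d − h_f/2) + (T − C_f)(d − a_w/2) = 329.7 × (28.5 − 3.2) + 360.3 × (28.5 − 6.5415) = 8341.4 + 7911.6 = 16253.0 kip·in.
M_n = 16253.0/12 = 1354.42 kip·ft.

M_n ≈ 1350 kip·ft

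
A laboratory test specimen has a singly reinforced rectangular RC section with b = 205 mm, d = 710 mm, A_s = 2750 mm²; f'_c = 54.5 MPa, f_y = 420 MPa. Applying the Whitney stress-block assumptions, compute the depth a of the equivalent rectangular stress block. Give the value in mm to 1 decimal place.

a ≈ 121.6 mm

T = A_s f_y = 2750 × 420 = 1155000 N = 1155 kN.
Setting C = 0.85 f'_c a b equal to T: a = 1155000/(0.85 × 54.5 × 205) = 121.6 mm.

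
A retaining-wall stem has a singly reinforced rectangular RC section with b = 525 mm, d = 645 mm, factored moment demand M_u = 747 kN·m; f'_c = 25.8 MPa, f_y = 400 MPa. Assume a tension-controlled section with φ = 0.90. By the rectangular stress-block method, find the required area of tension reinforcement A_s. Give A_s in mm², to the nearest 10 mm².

A_s ≈ 3560 mm²

M_n = M_u/φ = 747/0.90 = 830 kN·m.
With M_n = 0.85 f'_c a b (d − a/2), solve the quadratic for a:
a = d − √(d² − 2M_n/(0.85 f'_c b)) = 645 − √(645² − 2 × 830×10⁶/(0.85 × 25.8 × 525)) = 123.61 mm.
A_s = 0.85 f'_c a b / f_y = 0.85 × 25.8 × 123.61 × 525 / 400 = 3557.9 mm².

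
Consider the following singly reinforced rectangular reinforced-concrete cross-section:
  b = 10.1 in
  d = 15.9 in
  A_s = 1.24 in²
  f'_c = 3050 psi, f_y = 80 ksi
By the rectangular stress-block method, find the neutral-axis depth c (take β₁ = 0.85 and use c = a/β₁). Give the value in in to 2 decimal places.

c ≈ 4.46 in

T = A_s f_y = 1.24 × 80 = 99.2 kips.
a = T/(0.85 f'_c b) = 99.2/(0.85 × 3.05 × 10.1) = 3.7885 in.
With β₁ = 0.85, c = a/β₁ = 3.7885/0.85 = 4.46 in.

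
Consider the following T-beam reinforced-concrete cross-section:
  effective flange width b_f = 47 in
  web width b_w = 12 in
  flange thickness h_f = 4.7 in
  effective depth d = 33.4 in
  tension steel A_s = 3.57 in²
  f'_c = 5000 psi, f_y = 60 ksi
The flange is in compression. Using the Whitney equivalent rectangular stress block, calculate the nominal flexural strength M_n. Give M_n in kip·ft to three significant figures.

Tension: T = A_s f_y = 3.57 × 60 = 214.2 kips.
Try a within the flange: a = T/(0.85 f'_c b_f) = 214.2/(0.85 × 5 × 47) = 1.072 in.
Since a = 1.072 ≤ h_f = 4.7 in, the stress block lies entirely in the flange; analyse as a rectangular beam of width b_f.
M_n = T(d − a/2) = 214.2 × (33.4 − 0.536) = 7039.5 kip·in.
M_n = 7039.5/12 = 586.63 kip·ft.

M_n ≈ 587 kip·ft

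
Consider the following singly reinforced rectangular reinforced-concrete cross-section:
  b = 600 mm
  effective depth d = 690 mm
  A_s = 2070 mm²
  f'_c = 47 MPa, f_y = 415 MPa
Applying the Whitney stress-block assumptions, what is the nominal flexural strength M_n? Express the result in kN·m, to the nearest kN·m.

M_n ≈ 577 kN·m

T = A_s f_y = 2070 × 415 = 859050 N = 859.05 kN.
From C = T: a = T/(0.85 f'_c b) = 859050/(0.85 × 47 × 600) = 35.84 mm.
M_n = T(d − a/2) = 859.05 kN × (690 − 17.92) mm = 577.35 kN·m.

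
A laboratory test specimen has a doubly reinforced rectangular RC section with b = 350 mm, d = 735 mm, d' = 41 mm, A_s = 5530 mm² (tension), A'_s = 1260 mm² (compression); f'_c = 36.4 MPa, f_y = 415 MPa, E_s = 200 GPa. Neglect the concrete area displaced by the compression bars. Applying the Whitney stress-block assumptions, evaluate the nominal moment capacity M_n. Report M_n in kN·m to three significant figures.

M_n ≈ 1520 kN·m

Assume both tension and compression steel yield.
Net tension couple steel: A_s − A'_s = 4270 mm².
a = (A_s − A'_s) f_y / (0.85 f'_c b) = 1772050/(0.85 × 36.4 × 350) = 163.64 mm.
c = a/β₁ = 163.64/0.79 = 207.14 mm; ε'_s = 0.003(c − d')/c = 0.0024 ≥ f_y/E_s = 0.0021, so compression steel does yield.
M_n = (A_s − A'_s) f_y (d − a/2) + A'_s f_y (d − d') = [1772050 × (735 − 81.82) + 522900 × (735 − 41)] × 10⁻⁶ = 1157.47 + 362.89 = 1520.36 kN·m.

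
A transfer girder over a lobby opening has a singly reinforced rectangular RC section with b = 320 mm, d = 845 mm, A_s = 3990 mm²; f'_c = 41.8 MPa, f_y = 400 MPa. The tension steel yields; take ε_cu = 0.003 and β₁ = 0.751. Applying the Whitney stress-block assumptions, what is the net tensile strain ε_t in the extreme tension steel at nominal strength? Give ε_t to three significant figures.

a = A_s f_y/(0.85 f'_c b) = 140.37 mm.
β₁ = 0.751, so c = a/β₁ = 140.37/0.751 = 186.91 mm.
From the linear strain diagram with ε_cu = 0.003: ε_t = 0.003 (d − c)/c = 0.003 × (845 − 186.91)/186.91 = 0.0106.
Since ε_t ≥ 0.005, the section is tension-controlled.

ε_t ≈ 0.0106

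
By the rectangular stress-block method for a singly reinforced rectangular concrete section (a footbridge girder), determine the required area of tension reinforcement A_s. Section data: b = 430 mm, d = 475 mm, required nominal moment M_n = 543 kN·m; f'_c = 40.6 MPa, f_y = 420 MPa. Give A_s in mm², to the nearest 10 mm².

A_s ≈ 2990 mm²

With M_n = 0.85 f'_c a b (d − a/2), solve the quadratic for a:
a = d − √(d² − 2M_n/(0.85 f'_c b)) = 475 − √(475² − 2 × 543×10⁶/(0.85 × 40.6 × 430)) = 84.56 mm.
A_s = 0.85 f'_c a b / f_y = 0.85 × 40.6 × 84.56 × 430 / 420 = 2987.6 mm².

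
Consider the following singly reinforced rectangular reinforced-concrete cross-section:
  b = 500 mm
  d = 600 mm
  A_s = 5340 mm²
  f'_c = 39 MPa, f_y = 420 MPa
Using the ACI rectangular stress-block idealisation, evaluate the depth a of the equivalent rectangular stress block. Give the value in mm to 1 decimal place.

a ≈ 135.3 mm

T = A_s f_y = 5340 × 420 = 2242800 N = 2242.8 kN.
Setting C = 0.85 f'_c a b equal to T: a = 2242800/(0.85 × 39 × 500) = 135.3 mm.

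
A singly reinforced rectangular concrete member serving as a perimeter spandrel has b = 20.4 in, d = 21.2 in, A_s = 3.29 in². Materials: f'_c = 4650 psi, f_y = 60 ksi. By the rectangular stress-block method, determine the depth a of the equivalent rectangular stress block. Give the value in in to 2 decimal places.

T = A_s f_y = 3.29 × 60 = 197.4 kips.
a = T/(0.85 f'_c b) = 197.4/(0.85 × 4.65 × 20.4) = 2.45 in.

a ≈ 2.45 in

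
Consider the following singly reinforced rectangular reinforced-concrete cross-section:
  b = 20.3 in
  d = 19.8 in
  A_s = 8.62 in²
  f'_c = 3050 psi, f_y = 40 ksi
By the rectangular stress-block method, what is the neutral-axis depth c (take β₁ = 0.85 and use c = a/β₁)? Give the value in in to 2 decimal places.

T = A_s f_y = 8.62 × 40 = 344.8 kips.
a = T/(0.85 f'_c b) = 344.8/(0.85 × 3.05 × 20.3) = 6.5517 in.
With β₁ = 0.85, c = a/β₁ = 6.5517/0.85 = 7.71 in.

c ≈ 7.71 in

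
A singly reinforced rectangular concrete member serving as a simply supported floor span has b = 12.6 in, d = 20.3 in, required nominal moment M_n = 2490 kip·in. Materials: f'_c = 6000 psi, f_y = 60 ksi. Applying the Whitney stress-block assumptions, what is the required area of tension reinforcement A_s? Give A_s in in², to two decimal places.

From M_n = 0.85 f'_c a b (d − a/2):
a = d − √(d² − 2M_n/(0.85 f'_c b)) = 20.3 − √(20.3² − 2 × 2490/(0.85 × 6 × 12.6)) = 2.008 in.
A_s = 0.85 f'_c a b / f_y = 0.85 × 6 × 2.008 × 12.6 / 60 = 2.151 in².

A_s ≈ 2.15 in²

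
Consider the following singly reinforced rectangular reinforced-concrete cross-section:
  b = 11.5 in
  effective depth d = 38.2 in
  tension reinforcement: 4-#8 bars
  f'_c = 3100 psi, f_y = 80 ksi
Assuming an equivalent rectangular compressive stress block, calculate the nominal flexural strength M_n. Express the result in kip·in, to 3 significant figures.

A_s = 4 × 0.79 = 3.16 in².
T = A_s f_y = 3.16 × 80 = 252.8 kips.
a = T/(0.85 f'_c b) = 252.8/(0.85 × 3.1 × 11.5) = 8.343 in.
M_n = T(d − a/2) = 252.8 × (38.2 − 4.1715) = 8602.4 kip·in.

M_n ≈ 8600 kip·in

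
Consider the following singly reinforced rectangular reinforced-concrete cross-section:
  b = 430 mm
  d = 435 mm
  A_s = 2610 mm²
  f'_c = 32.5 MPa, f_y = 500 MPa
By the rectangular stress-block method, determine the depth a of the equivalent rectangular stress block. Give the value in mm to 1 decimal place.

a ≈ 109.9 mm

T = A_s f_y = 2610 × 500 = 1305000 N = 1305 kN.
Setting C = 0.85 f'_c a b equal to T: a = 1305000/(0.85 × 32.5 × 430) = 109.9 mm.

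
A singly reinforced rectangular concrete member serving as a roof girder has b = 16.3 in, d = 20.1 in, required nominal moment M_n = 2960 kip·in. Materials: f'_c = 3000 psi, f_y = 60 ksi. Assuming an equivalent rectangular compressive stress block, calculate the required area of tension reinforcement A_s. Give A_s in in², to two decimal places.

From M_n = 0.85 f'_c a b (d − a/2):
a = d − √(d² − 2M_n/(0.85 f'_c b)) = 20.1 − √(20.1² − 2 × 2960/(0.85 × 3 × 16.3)) = 3.926 in.
A_s = 0.85 f'_c a b / f_y = 0.85 × 3 × 3.926 × 16.3 / 60 = 2.720 in².

A_s ≈ 2.72 in²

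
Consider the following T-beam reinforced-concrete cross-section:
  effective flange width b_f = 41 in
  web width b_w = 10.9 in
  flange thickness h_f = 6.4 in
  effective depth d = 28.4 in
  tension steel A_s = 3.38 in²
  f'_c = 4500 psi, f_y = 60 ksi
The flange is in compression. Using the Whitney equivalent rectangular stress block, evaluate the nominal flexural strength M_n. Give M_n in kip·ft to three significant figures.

M_n ≈ 469 kip·ft

Tension: T = A_s f_y = 3.38 × 60 = 202.8 kips.
Try a within the flange: a = T/(0.85 f'_c b_f) = 202.8/(0.85 × 4.5 × 41) = 1.293 in.
Since a = 1.293 ≤ h_f = 6.4 in, the stress block lies entirely in the flange; analyse as a rectangular beam of width b_f.
M_n = T(d − a/2) = 202.8 × (28.4 − 0.6465) = 5628.4 kip·in.
M_n = 5628.4/12 = 469.03 kip·ft.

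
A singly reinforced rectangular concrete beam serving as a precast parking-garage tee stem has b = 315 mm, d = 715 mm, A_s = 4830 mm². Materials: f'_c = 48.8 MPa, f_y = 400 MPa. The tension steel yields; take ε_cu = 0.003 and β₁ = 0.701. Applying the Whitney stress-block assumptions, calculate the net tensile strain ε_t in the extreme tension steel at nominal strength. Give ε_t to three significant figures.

a = A_s f_y/(0.85 f'_c b) = 147.86 mm.
β₁ = 0.701, so c = a/β₁ = 147.86/0.701 = 210.93 mm.
From the linear strain diagram with ε_cu = 0.003: ε_t = 0.003 (d − c)/c = 0.003 × (715 − 210.93)/210.93 = 0.00717.
Since ε_t ≥ 0.005, the section is tension-controlled.

ε_t ≈ 0.00717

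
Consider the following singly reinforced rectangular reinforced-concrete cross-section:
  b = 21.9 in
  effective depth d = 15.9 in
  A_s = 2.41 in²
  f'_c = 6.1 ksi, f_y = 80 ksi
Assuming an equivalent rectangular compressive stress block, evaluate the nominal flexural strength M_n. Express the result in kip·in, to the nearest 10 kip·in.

T = A_s f_y = 2.41 × 80 = 192.8 kips.
a = T/(0.85 f'_c b) = 192.8/(0.85 × 6.1 × 21.9) = 1.698 in.
M_n = T(d − a/2) = 192.8 × (15.9 − 0.849) = 2901.8 kip·in.

M_n ≈ 2900 kip·in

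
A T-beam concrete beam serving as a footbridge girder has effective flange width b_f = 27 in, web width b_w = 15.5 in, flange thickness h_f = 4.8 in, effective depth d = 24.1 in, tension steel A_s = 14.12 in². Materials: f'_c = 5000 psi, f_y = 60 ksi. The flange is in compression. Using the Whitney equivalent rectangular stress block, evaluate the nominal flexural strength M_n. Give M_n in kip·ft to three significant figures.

M_n ≈ 1420 kip·ft

Tension: T = A_s f_y = 14.12 × 60 = 847.2 kips.
Try a within the flange: a = T/(0.85 f'_c b_f) = 847.2/(0.85 × 5 × 27) = 7.383 in.
a = 7.383 > h_f = 4.8 in: the block extends into the web. Split into flange-overhang and web parts.
C_f = 0.85 f'_c (b_f − b_w) h_f = 0.85 × 5 × (27 − 15.5) × 4.8 = 234.6 kips.
Remaining web compression depth: a_w = (T − C_f)/(0.85 f'_c b_w) = (847.2 − 234.6)/(0.85 × 5 × 15.5) = 9.299 in.
M_n = C_f(d − h_f/2) + (T − C_f)(d − a_w/2) = 234.6 × (24.1 − 2.4) + 612.6 × (24.1 − 4.6495) = 5090.8 + 11915.4 = 17006.2 kip·in.
M_n = 17006.2/12 = 1417.18 kip·ft.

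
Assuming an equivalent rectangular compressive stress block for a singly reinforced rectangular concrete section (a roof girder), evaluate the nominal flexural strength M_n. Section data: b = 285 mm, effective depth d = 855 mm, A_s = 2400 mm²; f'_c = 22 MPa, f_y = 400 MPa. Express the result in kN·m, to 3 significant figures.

T = A_s f_y = 2400 × 400 = 960000 N = 960 kN.
From C = T: a = T/(0.85 f'_c b) = 960000/(0.85 × 22 × 285) = 180.13 mm.
M_n = T(d − a/2) = 960 kN × (855 − 90.065) mm = 734.34 kN·m.

M_n ≈ 734 kN·m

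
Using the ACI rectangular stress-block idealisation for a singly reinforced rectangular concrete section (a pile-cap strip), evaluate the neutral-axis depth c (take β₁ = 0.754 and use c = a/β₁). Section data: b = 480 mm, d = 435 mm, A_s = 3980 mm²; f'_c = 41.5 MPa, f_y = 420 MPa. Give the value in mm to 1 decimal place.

T = A_s f_y = 3980 × 420 = 1671600 N = 1671.6 kN.
Setting C = 0.85 f'_c a b equal to T: a = 1671600/(0.85 × 41.5 × 480) = 98.724 mm.
With β₁ = 0.754, c = a/β₁ = 98.724/0.754 = 130.9 mm.

c ≈ 130.9 mm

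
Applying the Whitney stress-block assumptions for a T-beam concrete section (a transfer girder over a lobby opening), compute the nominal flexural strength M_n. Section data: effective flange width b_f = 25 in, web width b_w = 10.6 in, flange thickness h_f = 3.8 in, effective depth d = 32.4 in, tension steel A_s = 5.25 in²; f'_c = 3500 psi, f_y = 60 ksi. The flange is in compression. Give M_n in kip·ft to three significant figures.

M_n ≈ 794 kip·ft

Tension: T = A_s f_y = 5.25 × 60 = 315 kips.
Try a within the flange: a = T/(0.85 f'_c b_f) = 315/(0.85 × 3.5 × 25) = 4.235 in.
a = 4.235 > h_f = 3.8 in: the block extends into the web. Split into flange-overhang and web parts.
C_f = 0.85 f'_c (b_f − b_w) h_f = 0.85 × 3.5 × (25 − 10.6) × 3.8 = 162.8 kips.
Remaining web compression depth: a_w = (T − C_f)/(0.85 f'_c b_w) = (315 − 162.8)/(0.85 × 3.5 × 10.6) = 4.826 in.
M_n = C_f(d − h_f/2) + (T − C_f)(d − a_w/2) = 162.8 × (32.4 − 1.9) + 152.2 × (32.4 − 2.413) = 4965.4 + 4564.0 = 9529.4 kip·in.
M_n = 9529.4/12 = 794.12 kip·ft.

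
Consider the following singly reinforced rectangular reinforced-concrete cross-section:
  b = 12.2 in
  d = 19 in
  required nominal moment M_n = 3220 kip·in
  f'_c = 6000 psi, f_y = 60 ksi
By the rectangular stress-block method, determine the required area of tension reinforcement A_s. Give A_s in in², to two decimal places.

A_s ≈ 3.06 in²

From M_n = 0.85 f'_c a b (d − a/2):
a = d − √(d² − 2M_n/(0.85 f'_c b)) = 19 − √(19² − 2 × 3220/(0.85 × 6 × 12.2)) = 2.953 in.
A_s = 0.85 f'_c a b / f_y = 0.85 × 6 × 2.953 × 12.2 / 60 = 3.062 in².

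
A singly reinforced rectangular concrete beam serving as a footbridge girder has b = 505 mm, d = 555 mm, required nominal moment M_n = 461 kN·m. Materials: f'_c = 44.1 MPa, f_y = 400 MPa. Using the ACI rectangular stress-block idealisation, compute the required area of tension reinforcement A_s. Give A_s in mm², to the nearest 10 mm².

With M_n = 0.85 f'_c a b (d − a/2), solve the quadratic for a:
a = d − √(d² − 2M_n/(0.85 f'_c b)) = 555 − √(555² − 2 × 461×10⁶/(0.85 × 44.1 × 505)) = 45.77 mm.
A_s = 0.85 f'_c a b / f_y = 0.85 × 44.1 × 45.77 × 505 / 400 = 2166.1 mm².

A_s ≈ 2170 mm²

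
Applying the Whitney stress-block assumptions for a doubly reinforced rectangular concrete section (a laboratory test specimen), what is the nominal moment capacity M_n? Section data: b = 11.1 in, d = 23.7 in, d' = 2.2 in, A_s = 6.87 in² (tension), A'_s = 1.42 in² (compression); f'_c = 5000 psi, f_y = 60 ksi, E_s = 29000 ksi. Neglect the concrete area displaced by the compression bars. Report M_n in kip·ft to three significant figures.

M_n ≈ 704 kip·ft

Assume both steels yield.
a = (A_s − A'_s) f_y/(0.85 f'_c b) = (6.87 − 1.42) × 60/(0.85 × 5 × 11.1) = 6.932 in.
c = a/β₁ = 6.932/0.8 = 8.665 in; ε'_s = 0.003(c − d')/c = 0.0022 ≥ ε_y = 0.0021, so the compression steel yields.
M_n = (A_s − A'_s) f_y (d − a/2) + A'_s f_y (d − d') = 327 × (23.7 − 3.466) + 85.2 × (23.7 − 2.2) = 6616.5 + 1831.8 = 8448.3 kip·in = 8448.3/12 = 704.03 kip·ft.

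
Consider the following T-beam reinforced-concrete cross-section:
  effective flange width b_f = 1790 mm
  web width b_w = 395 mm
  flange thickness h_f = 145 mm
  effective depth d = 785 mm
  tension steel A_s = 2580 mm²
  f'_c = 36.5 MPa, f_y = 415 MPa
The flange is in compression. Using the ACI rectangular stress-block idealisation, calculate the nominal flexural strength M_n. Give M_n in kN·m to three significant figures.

Tension: T = A_s f_y = 2580 × 415 = 1070700 N.
Try a within the flange: a = T/(0.85 f'_c b_f) = 1070700/(0.85 × 36.5 × 1790) = 19.28 mm.
Since a = 19.28 ≤ h_f = 145 mm, the stress block lies entirely in the flange; analyse as a rectangular beam of width b_f.
M_n = T(d − a/2) = 1070700 × (785 − 9.64) = 830.18 × 10⁶ N·mm.
M_n = 830.18 kN·m.

M_n ≈ 830 kN·m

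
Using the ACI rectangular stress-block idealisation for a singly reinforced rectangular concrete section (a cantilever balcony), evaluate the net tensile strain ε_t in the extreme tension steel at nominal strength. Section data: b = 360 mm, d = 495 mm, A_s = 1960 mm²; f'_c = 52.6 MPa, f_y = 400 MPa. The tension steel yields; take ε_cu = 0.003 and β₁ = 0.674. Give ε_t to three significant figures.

a = A_s f_y/(0.85 f'_c b) = 48.71 mm.
β₁ = 0.674, so c = a/β₁ = 48.71/0.674 = 72.27 mm.
From the linear strain diagram with ε_cu = 0.003: ε_t = 0.003 (d − c)/c = 0.003 × (495 − 72.27)/72.27 = 0.0175.
Since ε_t ≥ 0.005, the section is tension-controlled.

ε_t ≈ 0.0175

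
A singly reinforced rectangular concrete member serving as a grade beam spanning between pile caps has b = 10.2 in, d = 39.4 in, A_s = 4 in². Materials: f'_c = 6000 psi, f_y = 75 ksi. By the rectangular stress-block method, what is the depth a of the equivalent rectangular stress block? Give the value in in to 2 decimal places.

T = A_s f_y = 4 × 75 = 300 kips.
a = T/(0.85 f'_c b) = 300/(0.85 × 6 × 10.2) = 5.77 in.

a ≈ 5.77 in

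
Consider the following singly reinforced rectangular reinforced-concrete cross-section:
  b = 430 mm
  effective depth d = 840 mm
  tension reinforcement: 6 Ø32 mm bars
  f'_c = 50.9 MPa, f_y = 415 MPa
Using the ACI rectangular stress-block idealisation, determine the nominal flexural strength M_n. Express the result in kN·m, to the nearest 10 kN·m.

M_n ≈ 1570 kN·m

A_s = 6 × 804 = 4824 mm².
T = A_s f_y = 4824 × 415 = 2001960 N = 2001.96 kN.
From C = T: a = T/(0.85 f'_c b) = 2001960/(0.85 × 50.9 × 430) = 107.61 mm.
M_n = T(d − a/2) = 2001.96 kN × (840 − 53.805) mm = 1573.93 kN·m.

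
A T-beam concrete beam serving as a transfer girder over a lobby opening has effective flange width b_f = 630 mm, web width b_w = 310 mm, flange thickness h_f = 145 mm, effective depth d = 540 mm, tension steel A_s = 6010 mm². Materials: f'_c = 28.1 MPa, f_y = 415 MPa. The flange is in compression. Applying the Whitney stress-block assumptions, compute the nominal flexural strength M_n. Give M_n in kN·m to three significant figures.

Tension: T = A_s f_y = 6010 × 415 = 2494150 N.
Try a within the flange: a = T/(0.85 f'_c b_f) = 2494150/(0.85 × 28.1 × 630) = 165.75 mm.
a = 165.75 > h_f = 145 mm: the block extends into the web. Split into flange-overhang and web parts.
C_f = 0.85 f'_c (b_f − b_w) h_f = 0.85 × 28.1 × (630 − 310) × 145 = 1108264 N.
Remaining web compression depth: a_w = (T − C_f)/(0.85 f'_c b_w) = (2494150 − 1108264)/(0.85 × 28.1 × 310) = 187.17 mm.
M_n = C_f(d − h_f/2) + (T − C_f)(d − a_w/2) = 1108264 × (540 − 72.5) + 1385886 × (540 − 93.585) = 518.11 + 618.68 = 1136.79 × 10⁶ N·mm.
M_n = 1136.79 kN·m.

M_n ≈ 1140 kN·m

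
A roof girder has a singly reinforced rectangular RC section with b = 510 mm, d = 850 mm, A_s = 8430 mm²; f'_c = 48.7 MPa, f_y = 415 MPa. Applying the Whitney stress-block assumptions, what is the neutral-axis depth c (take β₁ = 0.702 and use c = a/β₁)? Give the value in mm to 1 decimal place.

c ≈ 236.1 mm

T = A_s f_y = 8430 × 415 = 3498450 N = 3498.45 kN.
Setting C = 0.85 f'_c a b equal to T: a = 3498450/(0.85 × 48.7 × 510) = 165.713 mm.
With β₁ = 0.702, c = a/β₁ = 165.713/0.702 = 236.1 mm.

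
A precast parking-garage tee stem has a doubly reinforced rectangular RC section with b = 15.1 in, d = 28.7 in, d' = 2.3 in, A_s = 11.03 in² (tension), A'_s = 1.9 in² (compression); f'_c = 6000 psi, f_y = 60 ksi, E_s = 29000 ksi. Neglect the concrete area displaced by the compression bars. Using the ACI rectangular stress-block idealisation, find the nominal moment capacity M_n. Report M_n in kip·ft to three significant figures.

M_n ≈ 1400 kip·ft

Assume both steels yield.
a = (A_s − A'_s) f_y/(0.85 f'_c b) = (11.03 − 1.9) × 60/(0.85 × 6 × 15.1) = 7.113 in.
c = a/β₁ = 7.113/0.75 = 9.484 in; ε'_s = 0.003(c − d')/c = 0.0023 ≥ ε_y = 0.0021, so the compression steel yields.
M_n = (A_s − A'_s) f_y (d − a/2) + A'_s f_y (d − d') = 547.8 × (28.7 − 3.5565) + 114 × (28.7 − 2.3) = 13773.6 + 3009.6 = 16783.2 kip·in = 16783.2/12 = 1398.60 kip·ft.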